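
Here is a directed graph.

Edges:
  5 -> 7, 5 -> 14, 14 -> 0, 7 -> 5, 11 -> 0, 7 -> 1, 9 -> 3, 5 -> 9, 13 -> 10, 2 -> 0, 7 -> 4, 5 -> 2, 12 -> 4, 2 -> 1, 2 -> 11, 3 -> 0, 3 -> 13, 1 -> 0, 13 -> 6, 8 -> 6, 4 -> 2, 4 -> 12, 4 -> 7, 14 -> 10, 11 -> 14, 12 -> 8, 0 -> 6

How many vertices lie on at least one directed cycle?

4

A vertex is on a directed cycle iff it belongs to a strongly connected component of size ≥ 2 (or has a self-loop).
The vertices on cycles are {4, 5, 7, 12} — 4 in total.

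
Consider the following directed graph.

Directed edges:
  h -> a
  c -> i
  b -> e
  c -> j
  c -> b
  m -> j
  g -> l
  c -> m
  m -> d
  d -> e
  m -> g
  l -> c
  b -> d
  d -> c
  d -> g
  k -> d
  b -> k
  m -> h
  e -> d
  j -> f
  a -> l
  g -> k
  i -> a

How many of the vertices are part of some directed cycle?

11

A vertex is on a directed cycle iff it belongs to a strongly connected component of size ≥ 2 (or has a self-loop).
The vertices on cycles are {a, b, c, d, e, g, h, i, k, l, m} — 11 in total.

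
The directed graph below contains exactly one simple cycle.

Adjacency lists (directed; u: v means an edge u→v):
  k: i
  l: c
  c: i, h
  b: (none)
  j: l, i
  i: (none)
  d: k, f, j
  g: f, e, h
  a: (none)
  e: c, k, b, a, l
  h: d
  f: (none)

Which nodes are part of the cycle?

DFS with gray/black marking from h:
h gray
  d gray
    k gray
      i gray
      i black
    k black
    f gray
    f black
    j gray
      l gray
        c gray
          c→i: i black — skip
          c→h: h is gray → back edge
Back edge closes the cycle h → d → j → l → c → h; its vertices are {c, d, h, j, l}.

c, d, h, j, l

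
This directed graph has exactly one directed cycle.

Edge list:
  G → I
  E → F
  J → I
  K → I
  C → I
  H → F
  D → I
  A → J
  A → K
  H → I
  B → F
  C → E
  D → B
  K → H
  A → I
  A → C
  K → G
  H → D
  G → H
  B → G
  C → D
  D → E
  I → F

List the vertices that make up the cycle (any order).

B, D, G, H

DFS with gray/black marking from G:
G gray
  I gray
    F gray
    F black
  I black
  H gray
    H→F: F black — skip
    H→I: I black — skip
    D gray
      B gray
        B→G: G is gray → back edge
Back edge closes the cycle G → H → D → B → G; its vertices are {B, D, G, H}.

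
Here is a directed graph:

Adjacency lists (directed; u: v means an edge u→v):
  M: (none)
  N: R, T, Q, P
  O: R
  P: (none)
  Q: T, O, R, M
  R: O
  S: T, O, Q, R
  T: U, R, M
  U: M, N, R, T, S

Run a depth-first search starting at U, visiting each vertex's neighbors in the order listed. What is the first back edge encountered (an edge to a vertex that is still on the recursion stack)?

O→R

DFS from U (visiting each vertex's neighbors in the order listed); mark gray on enter, black on exit:
U gray
  M gray
  M black
  N gray
    R gray
      O gray
        O→R: R is gray → back edge
First back edge: O → R.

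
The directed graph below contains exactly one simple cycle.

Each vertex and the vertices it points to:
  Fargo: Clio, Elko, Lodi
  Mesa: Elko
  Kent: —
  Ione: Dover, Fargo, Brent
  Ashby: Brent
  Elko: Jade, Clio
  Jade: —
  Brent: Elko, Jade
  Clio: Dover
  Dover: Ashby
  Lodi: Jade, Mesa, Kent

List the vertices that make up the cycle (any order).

DFS with gray/black marking from Dover:
Dover gray
  Ashby gray
    Brent gray
      Elko gray
        Jade gray
        Jade black
        Clio gray
          Clio→Dover: Dover is gray → back edge
Back edge closes the cycle Dover → Ashby → Brent → Elko → Clio → Dover; its vertices are {Clio, Elko, Ashby, Brent, Dover}.

Clio, Elko, Ashby, Brent, Dover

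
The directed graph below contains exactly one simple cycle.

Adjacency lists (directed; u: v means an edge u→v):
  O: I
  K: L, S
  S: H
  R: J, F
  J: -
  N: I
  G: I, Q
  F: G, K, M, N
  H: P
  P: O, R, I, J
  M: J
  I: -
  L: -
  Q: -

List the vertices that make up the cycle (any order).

F, H, K, P, R, S

DFS with gray/black marking from R:
R gray
  J gray
  J black
  F gray
    G gray
      I gray
      I black
      Q gray
      Q black
    G black
    K gray
      L gray
      L black
      S gray
        H gray
          P gray
            O gray
              O→I: I black — skip
            O black
            P→R: R is gray → back edge
Back edge closes the cycle R → F → K → S → H → P → R; its vertices are {F, H, K, P, R, S}.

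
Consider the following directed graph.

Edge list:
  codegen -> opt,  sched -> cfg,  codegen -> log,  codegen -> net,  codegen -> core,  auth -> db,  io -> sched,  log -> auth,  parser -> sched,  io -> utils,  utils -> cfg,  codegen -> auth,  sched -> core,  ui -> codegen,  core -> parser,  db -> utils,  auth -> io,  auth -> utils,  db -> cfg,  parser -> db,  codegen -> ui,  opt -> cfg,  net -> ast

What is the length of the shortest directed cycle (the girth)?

2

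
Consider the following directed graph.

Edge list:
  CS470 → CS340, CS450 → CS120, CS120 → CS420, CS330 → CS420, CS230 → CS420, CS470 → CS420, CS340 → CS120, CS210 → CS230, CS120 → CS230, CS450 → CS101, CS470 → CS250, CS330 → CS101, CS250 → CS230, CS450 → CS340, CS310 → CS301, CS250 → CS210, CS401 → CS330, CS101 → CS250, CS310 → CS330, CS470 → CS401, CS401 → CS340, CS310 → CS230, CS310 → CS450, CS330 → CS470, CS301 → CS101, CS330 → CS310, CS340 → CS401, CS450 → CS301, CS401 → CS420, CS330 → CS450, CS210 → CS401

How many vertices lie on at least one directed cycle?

A vertex is on a directed cycle iff it belongs to a strongly connected component of size ≥ 2 (or has a self-loop).
The vertices on cycles are {CS101, CS210, CS250, CS301, CS310, CS330, CS340, CS401, CS450, CS470} — 10 in total.

10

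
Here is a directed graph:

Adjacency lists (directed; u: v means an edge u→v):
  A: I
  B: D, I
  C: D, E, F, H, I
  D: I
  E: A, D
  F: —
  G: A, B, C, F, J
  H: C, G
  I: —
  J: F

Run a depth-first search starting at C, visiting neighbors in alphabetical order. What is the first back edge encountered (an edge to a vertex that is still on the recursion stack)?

H→C

DFS from C (visiting neighbors in alphabetical order); mark gray on enter, black on exit:
C gray
  D gray
    I gray
    I black
  D black
  E gray
    A gray
      A→I: I black — skip
    A black
    E→D: D black — skip
  E black
  F gray
  F black
  H gray
    H→C: C is gray → back edge
First back edge: H → C.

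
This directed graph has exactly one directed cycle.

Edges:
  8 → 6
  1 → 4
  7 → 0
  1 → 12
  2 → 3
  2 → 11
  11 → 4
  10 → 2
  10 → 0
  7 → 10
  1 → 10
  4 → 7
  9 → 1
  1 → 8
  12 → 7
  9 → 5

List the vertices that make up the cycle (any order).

2, 4, 7, 10, 11

DFS with gray/black marking from 10:
10 gray
  2 gray
    3 gray
    3 black
    11 gray
      4 gray
        7 gray
          0 gray
          0 black
          7→10: 10 is gray → back edge
Back edge closes the cycle 10 → 2 → 11 → 4 → 7 → 10; its vertices are {2, 4, 7, 10, 11}.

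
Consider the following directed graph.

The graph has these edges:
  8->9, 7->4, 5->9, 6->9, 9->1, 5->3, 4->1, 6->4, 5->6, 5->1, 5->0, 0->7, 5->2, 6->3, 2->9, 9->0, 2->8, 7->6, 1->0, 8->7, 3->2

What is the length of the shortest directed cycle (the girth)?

4

For each vertex v, BFS finds the shortest path from v back to v.
The shortest such closed walk is 6 → 9 → 0 → 7 → 6, length 4.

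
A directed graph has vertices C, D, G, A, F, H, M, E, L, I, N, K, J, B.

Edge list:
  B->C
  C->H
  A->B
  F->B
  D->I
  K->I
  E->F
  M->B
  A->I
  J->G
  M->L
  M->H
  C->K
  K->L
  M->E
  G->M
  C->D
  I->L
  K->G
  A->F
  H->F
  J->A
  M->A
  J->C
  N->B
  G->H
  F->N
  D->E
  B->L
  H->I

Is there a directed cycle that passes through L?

No

L lies on a cycle iff there is a path from L back to itself.
Exploring from L, it never reaches itself; equivalently, its strongly connected component is a singleton.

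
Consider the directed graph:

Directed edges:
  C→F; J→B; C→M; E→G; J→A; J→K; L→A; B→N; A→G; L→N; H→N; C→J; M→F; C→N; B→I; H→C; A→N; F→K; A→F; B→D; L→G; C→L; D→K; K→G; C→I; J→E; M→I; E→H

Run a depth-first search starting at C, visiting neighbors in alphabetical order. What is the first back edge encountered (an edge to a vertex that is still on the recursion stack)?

H→C

DFS from C (visiting neighbors in alphabetical order); mark gray on enter, black on exit:
C gray
  F gray
    K gray
      G gray
      G black
    K black
  F black
  I gray
  I black
  J gray
    A gray
      A→F: F black — skip
      A→G: G black — skip
      N gray
      N black
    A black
    B gray
      D gray
        D→K: K black — skip
      D black
      B→I: I black — skip
      B→N: N black — skip
    B black
    E gray
      E→G: G black — skip
      H gray
        H→C: C is gray → back edge
First back edge: H → C.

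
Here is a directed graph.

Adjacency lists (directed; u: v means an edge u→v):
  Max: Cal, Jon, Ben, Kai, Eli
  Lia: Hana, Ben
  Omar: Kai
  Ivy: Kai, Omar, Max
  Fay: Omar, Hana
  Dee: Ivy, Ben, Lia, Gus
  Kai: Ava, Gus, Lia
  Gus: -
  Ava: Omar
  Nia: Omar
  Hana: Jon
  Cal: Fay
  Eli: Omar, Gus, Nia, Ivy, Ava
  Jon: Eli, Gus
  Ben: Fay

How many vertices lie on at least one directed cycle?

A vertex is on a directed cycle iff it belongs to a strongly connected component of size ≥ 2 (or has a self-loop).
The vertices on cycles are {Ava, Ben, Cal, Eli, Fay, Ivy, Jon, Kai, Lia, Max, Nia, Hana, Omar} — 13 in total.

13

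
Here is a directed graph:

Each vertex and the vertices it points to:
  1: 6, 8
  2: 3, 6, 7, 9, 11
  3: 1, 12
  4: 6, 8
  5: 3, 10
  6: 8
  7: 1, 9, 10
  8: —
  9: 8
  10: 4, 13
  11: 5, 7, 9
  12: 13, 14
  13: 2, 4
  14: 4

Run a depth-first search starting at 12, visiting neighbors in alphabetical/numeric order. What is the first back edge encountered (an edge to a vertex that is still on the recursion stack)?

DFS from 12 (visiting neighbors in alphabetical/numeric order); mark gray on enter, black on exit:
12 gray
  13 gray
    2 gray
      3 gray
        1 gray
          6 gray
            8 gray
            8 black
          6 black
          1→8: 8 black — skip
        1 black
        3→12: 12 is gray → back edge
First back edge: 3 → 12.

3->12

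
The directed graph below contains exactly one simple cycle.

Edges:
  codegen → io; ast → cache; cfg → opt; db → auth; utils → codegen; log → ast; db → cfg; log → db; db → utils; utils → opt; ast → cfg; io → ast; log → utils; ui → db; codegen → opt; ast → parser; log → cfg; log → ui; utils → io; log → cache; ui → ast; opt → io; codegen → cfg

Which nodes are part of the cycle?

io, ast, cfg, opt

DFS with gray/black marking from ast:
ast gray
  cfg gray
    opt gray
      io gray
        io→ast: ast is gray → back edge
Back edge closes the cycle ast → cfg → opt → io → ast; its vertices are {io, ast, cfg, opt}.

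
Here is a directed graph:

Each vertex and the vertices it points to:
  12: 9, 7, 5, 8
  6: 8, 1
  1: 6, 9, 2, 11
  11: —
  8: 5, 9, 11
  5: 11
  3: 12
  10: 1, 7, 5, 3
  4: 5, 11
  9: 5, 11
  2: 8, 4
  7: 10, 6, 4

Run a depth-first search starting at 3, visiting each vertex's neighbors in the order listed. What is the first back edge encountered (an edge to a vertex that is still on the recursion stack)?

6->1

DFS from 3 (visiting each vertex's neighbors in the order listed); mark gray on enter, black on exit:
3 gray
  12 gray
    9 gray
      5 gray
        11 gray
        11 black
      5 black
      9→11: 11 black — skip
    9 black
    7 gray
      10 gray
        1 gray
          6 gray
            8 gray
              8→5: 5 black — skip
              8→9: 9 black — skip
              8→11: 11 black — skip
            8 black
            6→1: 1 is gray → back edge
First back edge: 6 → 1.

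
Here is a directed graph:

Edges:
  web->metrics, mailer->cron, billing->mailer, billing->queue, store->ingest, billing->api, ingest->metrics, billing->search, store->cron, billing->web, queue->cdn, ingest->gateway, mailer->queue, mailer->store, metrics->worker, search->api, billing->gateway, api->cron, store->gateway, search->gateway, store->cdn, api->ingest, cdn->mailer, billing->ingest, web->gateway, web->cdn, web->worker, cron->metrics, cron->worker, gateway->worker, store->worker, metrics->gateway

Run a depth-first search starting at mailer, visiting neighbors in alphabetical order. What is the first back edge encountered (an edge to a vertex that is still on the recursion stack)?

cdn→mailer

DFS from mailer (visiting neighbors in alphabetical order); mark gray on enter, black on exit:
mailer gray
  cron gray
    metrics gray
      gateway gray
        worker gray
        worker black
      gateway black
      metrics→worker: worker black — skip
    metrics black
    cron→worker: worker black — skip
  cron black
  queue gray
    cdn gray
      cdn→mailer: mailer is gray → back edge
First back edge: cdn → mailer.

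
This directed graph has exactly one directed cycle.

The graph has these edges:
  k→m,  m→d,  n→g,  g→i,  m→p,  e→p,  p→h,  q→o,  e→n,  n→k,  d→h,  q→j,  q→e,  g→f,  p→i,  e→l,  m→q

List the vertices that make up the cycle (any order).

e, k, m, n, q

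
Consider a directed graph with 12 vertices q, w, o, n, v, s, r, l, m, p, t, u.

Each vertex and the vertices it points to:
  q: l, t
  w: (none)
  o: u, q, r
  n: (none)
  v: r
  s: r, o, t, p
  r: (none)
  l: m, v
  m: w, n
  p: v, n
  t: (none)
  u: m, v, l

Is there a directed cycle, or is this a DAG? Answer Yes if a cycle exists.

No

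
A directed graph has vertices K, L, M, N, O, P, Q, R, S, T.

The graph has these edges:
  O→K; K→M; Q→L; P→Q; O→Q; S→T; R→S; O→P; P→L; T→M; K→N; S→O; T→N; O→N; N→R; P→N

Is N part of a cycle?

Yes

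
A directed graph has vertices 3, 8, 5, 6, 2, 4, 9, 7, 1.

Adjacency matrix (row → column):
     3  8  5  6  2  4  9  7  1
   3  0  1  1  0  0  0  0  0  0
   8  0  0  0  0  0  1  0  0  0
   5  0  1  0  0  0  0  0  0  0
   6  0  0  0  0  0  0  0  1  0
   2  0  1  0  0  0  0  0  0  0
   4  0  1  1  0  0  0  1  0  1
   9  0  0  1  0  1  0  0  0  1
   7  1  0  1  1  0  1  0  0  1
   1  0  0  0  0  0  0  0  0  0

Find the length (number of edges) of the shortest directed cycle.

For each vertex v, BFS finds the shortest path from v back to v.
The shortest such closed walk is 7 → 6 → 7, length 2.

2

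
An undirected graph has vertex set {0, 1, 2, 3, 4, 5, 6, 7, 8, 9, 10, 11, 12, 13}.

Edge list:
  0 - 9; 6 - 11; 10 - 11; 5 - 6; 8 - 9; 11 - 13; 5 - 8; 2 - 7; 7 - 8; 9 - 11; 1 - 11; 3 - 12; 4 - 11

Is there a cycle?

Yes

DFS, tracking each vertex's parent; an edge to a visited non-parent vertex closes a cycle.
Start from 1:
visit 1 (parent –)
  visit 11 (parent 1)
    11–1: parent, skip
    visit 13 (parent 11)
      13–11: parent, skip
    visit 10 (parent 11)
      10–11: parent, skip
    visit 4 (parent 11)
      4–11: parent, skip
    visit 6 (parent 11)
      6–11: parent, skip
      visit 5 (parent 6)
        5–6: parent, skip
        visit 8 (parent 5)
          visit 9 (parent 8)
            9–11: 11 visited and ≠ parent → cycle
Cycle: 11 – 6 – 5 – 8 – 9 – 11.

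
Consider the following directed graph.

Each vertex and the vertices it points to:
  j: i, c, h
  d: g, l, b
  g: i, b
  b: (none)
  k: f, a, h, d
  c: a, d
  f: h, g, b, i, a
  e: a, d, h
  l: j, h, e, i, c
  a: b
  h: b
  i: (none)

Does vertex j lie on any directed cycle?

j is on a cycle iff j can reach itself via ≥1 edge.
j → c → d → l → j — yes.

Yes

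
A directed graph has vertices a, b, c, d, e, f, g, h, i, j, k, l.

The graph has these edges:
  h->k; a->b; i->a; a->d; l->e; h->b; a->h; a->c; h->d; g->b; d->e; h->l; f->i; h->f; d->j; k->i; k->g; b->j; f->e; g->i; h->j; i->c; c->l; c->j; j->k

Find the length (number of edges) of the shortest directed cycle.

For each vertex v, BFS finds the shortest path from v back to v.
The shortest such closed walk is a → h → f → i → a, length 4.

4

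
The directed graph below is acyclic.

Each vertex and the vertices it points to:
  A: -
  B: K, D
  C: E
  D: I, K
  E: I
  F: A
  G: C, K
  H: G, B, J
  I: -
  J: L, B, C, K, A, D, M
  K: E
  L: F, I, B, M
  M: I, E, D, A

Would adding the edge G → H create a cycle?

Yes

Adding G→H creates a cycle iff H can already reach G.
Path from H: H → G.
So H → … → G → H is a cycle.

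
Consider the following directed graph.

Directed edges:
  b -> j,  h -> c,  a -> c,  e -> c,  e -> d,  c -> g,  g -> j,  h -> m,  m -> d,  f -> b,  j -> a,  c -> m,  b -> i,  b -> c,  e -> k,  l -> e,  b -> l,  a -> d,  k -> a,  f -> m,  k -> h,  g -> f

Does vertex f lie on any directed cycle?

f is on a cycle iff f can reach itself via ≥1 edge.
f → b → c → g → f — yes.

Yes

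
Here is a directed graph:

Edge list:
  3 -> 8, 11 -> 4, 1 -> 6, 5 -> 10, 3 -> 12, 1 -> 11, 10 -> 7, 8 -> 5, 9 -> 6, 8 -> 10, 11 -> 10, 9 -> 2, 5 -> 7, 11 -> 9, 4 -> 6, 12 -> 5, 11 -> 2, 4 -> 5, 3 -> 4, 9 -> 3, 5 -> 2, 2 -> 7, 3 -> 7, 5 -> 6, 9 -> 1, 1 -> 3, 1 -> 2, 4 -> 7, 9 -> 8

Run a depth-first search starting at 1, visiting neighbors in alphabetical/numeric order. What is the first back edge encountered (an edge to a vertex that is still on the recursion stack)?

9->1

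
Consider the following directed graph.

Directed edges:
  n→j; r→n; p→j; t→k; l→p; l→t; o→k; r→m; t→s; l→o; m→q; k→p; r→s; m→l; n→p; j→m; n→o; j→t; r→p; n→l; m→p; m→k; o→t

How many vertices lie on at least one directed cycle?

A vertex is on a directed cycle iff it belongs to a strongly connected component of size ≥ 2 (or has a self-loop).
The vertices on cycles are {j, k, l, m, o, p, t} — 7 in total.

7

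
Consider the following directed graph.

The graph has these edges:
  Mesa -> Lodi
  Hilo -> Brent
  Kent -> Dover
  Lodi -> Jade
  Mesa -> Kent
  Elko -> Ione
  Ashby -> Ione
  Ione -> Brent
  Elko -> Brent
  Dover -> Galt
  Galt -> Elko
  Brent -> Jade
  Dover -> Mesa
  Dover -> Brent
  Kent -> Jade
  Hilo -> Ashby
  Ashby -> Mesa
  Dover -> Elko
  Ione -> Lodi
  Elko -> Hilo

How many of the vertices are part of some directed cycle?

A vertex is on a directed cycle iff it belongs to a strongly connected component of size ≥ 2 (or has a self-loop).
The vertices on cycles are {Elko, Galt, Hilo, Kent, Mesa, Ashby, Dover} — 7 in total.

7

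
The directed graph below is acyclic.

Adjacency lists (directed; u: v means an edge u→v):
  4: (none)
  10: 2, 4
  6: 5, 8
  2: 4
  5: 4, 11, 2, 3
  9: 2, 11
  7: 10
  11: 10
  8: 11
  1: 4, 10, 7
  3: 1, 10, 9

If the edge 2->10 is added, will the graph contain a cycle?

Yes

Adding 2→10 creates a cycle iff 10 can already reach 2.
Path from 10: 10 → 2.
So 10 → … → 2 → 10 is a cycle.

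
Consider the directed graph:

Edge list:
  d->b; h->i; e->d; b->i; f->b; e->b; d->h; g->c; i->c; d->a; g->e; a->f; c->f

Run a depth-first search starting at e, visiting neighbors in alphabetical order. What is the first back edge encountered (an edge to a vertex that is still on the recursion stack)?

f→b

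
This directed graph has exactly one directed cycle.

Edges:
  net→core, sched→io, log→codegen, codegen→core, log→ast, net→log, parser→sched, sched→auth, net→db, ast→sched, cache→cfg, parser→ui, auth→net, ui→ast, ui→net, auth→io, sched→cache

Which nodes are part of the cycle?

ast, log, net, auth, sched

DFS with gray/black marking from sched:
sched gray
  auth gray
    net gray
      db gray
      db black
      log gray
        codegen gray
          core gray
          core black
        codegen black
        ast gray
          ast→sched: sched is gray → back edge
Back edge closes the cycle sched → auth → net → log → ast → sched; its vertices are {ast, log, net, auth, sched}.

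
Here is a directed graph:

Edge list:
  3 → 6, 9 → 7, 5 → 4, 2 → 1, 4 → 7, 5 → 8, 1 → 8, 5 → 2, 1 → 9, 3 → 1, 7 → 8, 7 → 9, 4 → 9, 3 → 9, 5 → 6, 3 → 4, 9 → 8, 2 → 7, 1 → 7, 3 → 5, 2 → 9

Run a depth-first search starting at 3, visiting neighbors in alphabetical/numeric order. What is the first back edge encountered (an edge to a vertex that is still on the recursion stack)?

9→7

DFS from 3 (visiting neighbors in alphabetical/numeric order); mark gray on enter, black on exit:
3 gray
  1 gray
    7 gray
      8 gray
      8 black
      9 gray
        9→7: 7 is gray → back edge
First back edge: 9 → 7.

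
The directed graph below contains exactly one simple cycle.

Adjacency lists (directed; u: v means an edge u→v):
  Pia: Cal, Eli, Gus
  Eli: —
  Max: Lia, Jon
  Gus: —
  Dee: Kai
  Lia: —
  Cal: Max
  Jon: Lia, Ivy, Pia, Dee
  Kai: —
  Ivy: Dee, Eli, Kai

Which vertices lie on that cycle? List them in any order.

Cal, Jon, Max, Pia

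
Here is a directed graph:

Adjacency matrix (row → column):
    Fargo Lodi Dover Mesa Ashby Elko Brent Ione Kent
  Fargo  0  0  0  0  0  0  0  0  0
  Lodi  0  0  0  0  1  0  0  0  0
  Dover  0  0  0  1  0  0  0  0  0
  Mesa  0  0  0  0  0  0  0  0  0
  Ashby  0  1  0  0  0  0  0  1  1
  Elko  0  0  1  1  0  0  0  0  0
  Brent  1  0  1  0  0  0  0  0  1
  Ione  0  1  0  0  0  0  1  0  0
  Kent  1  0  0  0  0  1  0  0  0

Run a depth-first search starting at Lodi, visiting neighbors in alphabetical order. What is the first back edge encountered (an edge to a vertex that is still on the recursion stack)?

DFS from Lodi (visiting neighbors in alphabetical order); mark gray on enter, black on exit:
Lodi gray
  Ashby gray
    Ione gray
      Brent gray
        Dover gray
          Mesa gray
          Mesa black
        Dover black
        Fargo gray
        Fargo black
        Kent gray
          Elko gray
            Elko→Dover: Dover black — skip
            Elko→Mesa: Mesa black — skip
          Elko black
          Kent→Fargo: Fargo black — skip
        Kent black
      Brent black
      Ione→Lodi: Lodi is gray → back edge
First back edge: Ione → Lodi.

Ione->Lodi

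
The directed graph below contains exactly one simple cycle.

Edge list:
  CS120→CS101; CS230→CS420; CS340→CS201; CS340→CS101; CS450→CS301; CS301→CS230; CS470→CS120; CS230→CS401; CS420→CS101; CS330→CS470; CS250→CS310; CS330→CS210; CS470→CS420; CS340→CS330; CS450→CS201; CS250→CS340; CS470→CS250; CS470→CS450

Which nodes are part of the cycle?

DFS with gray/black marking from CS470:
CS470 gray
  CS420 gray
    CS101 gray
    CS101 black
  CS420 black
  CS250 gray
    CS310 gray
    CS310 black
    CS340 gray
      CS330 gray
        CS210 gray
        CS210 black
        CS330→CS470: CS470 is gray → back edge
Back edge closes the cycle CS470 → CS250 → CS340 → CS330 → CS470; its vertices are {CS250, CS330, CS340, CS470}.

CS250, CS330, CS340, CS470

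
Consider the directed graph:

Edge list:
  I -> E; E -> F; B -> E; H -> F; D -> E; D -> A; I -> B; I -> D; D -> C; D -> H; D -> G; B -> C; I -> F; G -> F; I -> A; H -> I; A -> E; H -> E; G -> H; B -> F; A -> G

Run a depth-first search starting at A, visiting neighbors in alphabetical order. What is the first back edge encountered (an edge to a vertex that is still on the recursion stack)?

I→A

DFS from A (visiting neighbors in alphabetical order); mark gray on enter, black on exit:
A gray
  E gray
    F gray
    F black
  E black
  G gray
    G→F: F black — skip
    H gray
      H→E: E black — skip
      H→F: F black — skip
      I gray
        I→A: A is gray → back edge
First back edge: I → A.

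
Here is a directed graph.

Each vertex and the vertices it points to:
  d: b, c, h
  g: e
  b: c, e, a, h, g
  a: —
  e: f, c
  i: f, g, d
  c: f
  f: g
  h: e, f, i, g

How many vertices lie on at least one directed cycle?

A vertex is on a directed cycle iff it belongs to a strongly connected component of size ≥ 2 (or has a self-loop).
The vertices on cycles are {b, c, d, e, f, g, h, i} — 8 in total.

8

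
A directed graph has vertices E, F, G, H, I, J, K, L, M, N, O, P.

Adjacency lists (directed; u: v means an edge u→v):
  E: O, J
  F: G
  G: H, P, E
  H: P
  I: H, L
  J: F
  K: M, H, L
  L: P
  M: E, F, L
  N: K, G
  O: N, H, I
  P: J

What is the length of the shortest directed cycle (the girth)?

4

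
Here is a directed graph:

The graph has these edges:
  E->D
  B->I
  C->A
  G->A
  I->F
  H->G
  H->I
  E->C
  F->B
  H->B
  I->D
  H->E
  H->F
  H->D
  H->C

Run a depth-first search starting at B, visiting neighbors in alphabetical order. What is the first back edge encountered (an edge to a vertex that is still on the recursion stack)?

F->B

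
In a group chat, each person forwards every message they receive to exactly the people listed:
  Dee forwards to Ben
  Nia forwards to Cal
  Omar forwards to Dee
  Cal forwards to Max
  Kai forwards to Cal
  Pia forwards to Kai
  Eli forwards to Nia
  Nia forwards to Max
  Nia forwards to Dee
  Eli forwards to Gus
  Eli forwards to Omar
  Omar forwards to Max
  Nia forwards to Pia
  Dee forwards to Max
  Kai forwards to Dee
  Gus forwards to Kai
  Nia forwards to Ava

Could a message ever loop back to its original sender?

No

DFS with white/gray/black marking, starting from Gus:
Gus gray
  Kai gray
    Dee gray
      Ben gray
      Ben black
      Max gray
      Max black
    Dee black
    Cal gray
      Cal→Max: Max black — skip
    Cal black
  Kai black
Gus black
Eli gray
  Omar gray
    Omar→Dee: Dee black — skip
    Omar→Max: Max black — skip
  Omar black
  Eli→Gus: Gus black — skip
  Nia gray
    Nia→Cal: Cal black — skip
    Pia gray
      Pia→Kai: Kai black — skip
    Pia black
    Nia→Dee: Dee black — skip
    Ava gray
    Ava black
    Nia→Max: Max black — skip
  Nia black
Eli black
Every edge goes to a white or black vertex — no back edge, so the graph is acyclic.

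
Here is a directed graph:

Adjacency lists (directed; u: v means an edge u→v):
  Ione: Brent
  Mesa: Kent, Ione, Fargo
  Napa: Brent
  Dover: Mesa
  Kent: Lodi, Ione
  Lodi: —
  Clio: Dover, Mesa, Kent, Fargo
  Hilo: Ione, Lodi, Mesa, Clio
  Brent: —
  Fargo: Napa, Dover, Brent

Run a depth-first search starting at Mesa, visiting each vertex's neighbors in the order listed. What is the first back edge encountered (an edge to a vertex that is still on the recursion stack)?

Dover→Mesa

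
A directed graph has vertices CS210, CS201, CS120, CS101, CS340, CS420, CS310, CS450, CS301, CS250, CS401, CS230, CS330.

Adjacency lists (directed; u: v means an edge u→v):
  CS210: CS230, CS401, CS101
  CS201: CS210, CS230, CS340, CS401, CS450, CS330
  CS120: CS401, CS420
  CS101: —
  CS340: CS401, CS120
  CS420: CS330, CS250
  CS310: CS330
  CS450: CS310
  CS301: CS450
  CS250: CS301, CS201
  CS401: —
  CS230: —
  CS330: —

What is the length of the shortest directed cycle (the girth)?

For each vertex v, BFS finds the shortest path from v back to v.
The shortest such closed walk is CS250 → CS201 → CS340 → CS120 → CS420 → CS250, length 5.

5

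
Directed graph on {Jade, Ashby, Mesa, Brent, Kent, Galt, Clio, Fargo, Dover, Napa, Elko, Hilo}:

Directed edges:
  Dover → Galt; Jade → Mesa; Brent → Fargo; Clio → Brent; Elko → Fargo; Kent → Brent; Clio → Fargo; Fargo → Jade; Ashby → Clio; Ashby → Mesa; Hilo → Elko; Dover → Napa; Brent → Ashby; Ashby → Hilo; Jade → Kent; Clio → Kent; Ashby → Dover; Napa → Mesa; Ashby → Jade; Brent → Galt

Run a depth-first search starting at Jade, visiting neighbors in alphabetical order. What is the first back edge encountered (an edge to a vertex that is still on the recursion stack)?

DFS from Jade (visiting neighbors in alphabetical order); mark gray on enter, black on exit:
Jade gray
  Kent gray
    Brent gray
      Ashby gray
        Clio gray
          Clio→Brent: Brent is gray → back edge
First back edge: Clio → Brent.

Clio→Brent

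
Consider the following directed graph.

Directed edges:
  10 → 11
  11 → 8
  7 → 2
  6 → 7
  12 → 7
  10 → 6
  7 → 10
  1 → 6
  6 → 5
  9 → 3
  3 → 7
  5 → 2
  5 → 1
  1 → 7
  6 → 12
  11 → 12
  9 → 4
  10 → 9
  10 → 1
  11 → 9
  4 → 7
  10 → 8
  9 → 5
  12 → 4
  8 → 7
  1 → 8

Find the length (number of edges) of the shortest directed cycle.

3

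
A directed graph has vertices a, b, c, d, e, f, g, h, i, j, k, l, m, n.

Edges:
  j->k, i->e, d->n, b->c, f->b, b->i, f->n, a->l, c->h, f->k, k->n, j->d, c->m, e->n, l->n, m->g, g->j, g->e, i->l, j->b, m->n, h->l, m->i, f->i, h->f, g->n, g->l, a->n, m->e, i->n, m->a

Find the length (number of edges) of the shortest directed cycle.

4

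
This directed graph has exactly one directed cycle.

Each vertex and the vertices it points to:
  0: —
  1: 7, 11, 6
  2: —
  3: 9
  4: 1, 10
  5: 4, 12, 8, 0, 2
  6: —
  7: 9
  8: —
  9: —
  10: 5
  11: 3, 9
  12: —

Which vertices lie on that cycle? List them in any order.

DFS with gray/black marking from 10:
10 gray
  5 gray
    4 gray
      1 gray
        7 gray
          9 gray
          9 black
        7 black
        11 gray
          3 gray
            3→9: 9 black — skip
          3 black
          11→9: 9 black — skip
        11 black
        6 gray
        6 black
      1 black
      4→10: 10 is gray → back edge
Back edge closes the cycle 10 → 5 → 4 → 10; its vertices are {4, 5, 10}.

4, 5, 10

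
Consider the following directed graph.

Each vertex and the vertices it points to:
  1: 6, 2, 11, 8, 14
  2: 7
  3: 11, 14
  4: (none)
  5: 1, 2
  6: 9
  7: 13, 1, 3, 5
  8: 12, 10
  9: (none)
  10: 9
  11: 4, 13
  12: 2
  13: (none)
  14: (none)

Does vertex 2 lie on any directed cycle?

Yes

2 is on a cycle iff 2 can reach itself via ≥1 edge.
2 → 7 → 1 → 2 — yes.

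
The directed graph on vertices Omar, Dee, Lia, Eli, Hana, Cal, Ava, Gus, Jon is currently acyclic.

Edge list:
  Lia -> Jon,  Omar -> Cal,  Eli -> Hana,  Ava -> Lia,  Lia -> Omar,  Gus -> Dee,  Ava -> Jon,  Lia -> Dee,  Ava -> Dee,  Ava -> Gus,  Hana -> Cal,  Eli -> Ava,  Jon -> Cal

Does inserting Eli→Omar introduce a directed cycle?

No

Adding Eli→Omar creates a cycle iff Omar can already reach Eli.
Explore from Omar: no path reaches Eli. The graph stays acyclic.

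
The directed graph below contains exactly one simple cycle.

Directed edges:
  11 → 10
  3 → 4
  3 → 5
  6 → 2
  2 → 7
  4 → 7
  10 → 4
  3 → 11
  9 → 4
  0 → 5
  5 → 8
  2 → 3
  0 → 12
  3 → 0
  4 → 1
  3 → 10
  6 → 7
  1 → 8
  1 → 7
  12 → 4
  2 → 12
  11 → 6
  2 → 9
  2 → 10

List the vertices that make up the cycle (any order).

2, 3, 6, 11

DFS with gray/black marking from 2:
2 gray
  12 gray
    4 gray
      1 gray
        8 gray
        8 black
        7 gray
        7 black
      1 black
      4→7: 7 black — skip
    4 black
  12 black
  2→7: 7 black — skip
  9 gray
    9→4: 4 black — skip
  9 black
  10 gray
    10→4: 4 black — skip
  10 black
  3 gray
    5 gray
      5→8: 8 black — skip
    5 black
    3→10: 10 black — skip
    0 gray
      0→12: 12 black — skip
      0→5: 5 black — skip
    0 black
    11 gray
      11→10: 10 black — skip
      6 gray
        6→7: 7 black — skip
        6→2: 2 is gray → back edge
Back edge closes the cycle 2 → 3 → 11 → 6 → 2; its vertices are {2, 3, 6, 11}.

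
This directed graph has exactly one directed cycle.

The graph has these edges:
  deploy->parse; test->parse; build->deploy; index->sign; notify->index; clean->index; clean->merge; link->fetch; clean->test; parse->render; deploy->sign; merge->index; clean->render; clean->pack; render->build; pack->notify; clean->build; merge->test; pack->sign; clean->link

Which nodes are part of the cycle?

build, parse, deploy, render

DFS with gray/black marking from build:
build gray
  deploy gray
    parse gray
      render gray
        render→build: build is gray → back edge
Back edge closes the cycle build → deploy → parse → render → build; its vertices are {build, parse, deploy, render}.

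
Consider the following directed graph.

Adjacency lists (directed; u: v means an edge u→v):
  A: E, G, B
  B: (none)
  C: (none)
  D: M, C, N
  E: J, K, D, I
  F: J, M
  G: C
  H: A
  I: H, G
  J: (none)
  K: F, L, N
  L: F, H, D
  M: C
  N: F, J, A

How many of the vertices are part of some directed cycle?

A vertex is on a directed cycle iff it belongs to a strongly connected component of size ≥ 2 (or has a self-loop).
The vertices on cycles are {A, D, E, H, I, K, L, N} — 8 in total.

8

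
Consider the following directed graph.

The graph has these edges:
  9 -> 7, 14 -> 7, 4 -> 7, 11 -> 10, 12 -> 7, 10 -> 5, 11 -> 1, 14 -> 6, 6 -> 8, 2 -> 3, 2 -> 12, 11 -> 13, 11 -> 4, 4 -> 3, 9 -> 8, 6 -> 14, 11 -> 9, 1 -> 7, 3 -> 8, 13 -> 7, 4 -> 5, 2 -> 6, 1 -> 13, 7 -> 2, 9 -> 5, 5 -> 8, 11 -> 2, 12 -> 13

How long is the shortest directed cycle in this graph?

2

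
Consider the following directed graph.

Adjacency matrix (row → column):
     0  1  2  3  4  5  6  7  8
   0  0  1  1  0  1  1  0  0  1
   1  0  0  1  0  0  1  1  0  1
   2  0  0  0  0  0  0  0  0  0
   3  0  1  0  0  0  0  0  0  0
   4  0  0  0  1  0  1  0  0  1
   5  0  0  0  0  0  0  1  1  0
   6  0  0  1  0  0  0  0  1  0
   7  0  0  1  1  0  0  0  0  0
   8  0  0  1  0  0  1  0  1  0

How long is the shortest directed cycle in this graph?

For each vertex v, BFS finds the shortest path from v back to v.
The shortest such closed walk is 1 → 6 → 7 → 3 → 1, length 4.

4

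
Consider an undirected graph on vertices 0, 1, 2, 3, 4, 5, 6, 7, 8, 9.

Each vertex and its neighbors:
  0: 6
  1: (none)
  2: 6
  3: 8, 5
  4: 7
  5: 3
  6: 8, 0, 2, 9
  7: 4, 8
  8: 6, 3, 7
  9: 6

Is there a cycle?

No

DFS, tracking each vertex's parent; an edge to a visited non-parent vertex closes a cycle.
Start from 1:
visit 1 (parent –)
visit 0 (parent –)
  visit 6 (parent 0)
    visit 8 (parent 6)
      8–6: parent, skip
      visit 3 (parent 8)
        3–8: parent, skip
        visit 5 (parent 3)
          5–3: parent, skip
      visit 7 (parent 8)
        visit 4 (parent 7)
          4–7: parent, skip
        7–8: parent, skip
    6–0: parent, skip
    visit 2 (parent 6)
      2–6: parent, skip
    visit 9 (parent 6)
      9–6: parent, skip
No non-parent visited neighbor found — the graph is a forest.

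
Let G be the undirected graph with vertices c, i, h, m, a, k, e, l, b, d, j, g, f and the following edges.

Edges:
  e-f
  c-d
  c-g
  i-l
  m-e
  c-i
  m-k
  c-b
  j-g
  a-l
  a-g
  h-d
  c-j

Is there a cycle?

DFS, tracking each vertex's parent; an edge to a visited non-parent vertex closes a cycle.
Start from b:
visit b (parent –)
  visit c (parent b)
    visit i (parent c)
      visit l (parent i)
        l–i: parent, skip
        visit a (parent l)
          visit g (parent a)
            g–a: parent, skip
            visit j (parent g)
              j–c: c visited and ≠ parent → cycle
Cycle: c – i – l – a – g – j – c.

Yes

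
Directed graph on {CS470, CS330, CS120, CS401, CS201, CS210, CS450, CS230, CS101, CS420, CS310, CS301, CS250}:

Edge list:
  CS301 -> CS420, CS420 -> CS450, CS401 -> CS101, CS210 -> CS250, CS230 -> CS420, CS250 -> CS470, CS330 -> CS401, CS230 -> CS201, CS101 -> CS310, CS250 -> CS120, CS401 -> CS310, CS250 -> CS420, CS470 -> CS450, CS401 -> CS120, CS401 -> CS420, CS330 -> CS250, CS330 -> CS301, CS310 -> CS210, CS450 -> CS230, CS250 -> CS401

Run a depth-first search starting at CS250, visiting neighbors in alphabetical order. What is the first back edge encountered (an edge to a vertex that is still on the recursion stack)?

CS210->CS250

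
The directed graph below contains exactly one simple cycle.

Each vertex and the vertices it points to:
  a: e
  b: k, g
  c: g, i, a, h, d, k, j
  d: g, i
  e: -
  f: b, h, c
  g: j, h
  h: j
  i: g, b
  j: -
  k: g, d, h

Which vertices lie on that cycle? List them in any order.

b, d, i, k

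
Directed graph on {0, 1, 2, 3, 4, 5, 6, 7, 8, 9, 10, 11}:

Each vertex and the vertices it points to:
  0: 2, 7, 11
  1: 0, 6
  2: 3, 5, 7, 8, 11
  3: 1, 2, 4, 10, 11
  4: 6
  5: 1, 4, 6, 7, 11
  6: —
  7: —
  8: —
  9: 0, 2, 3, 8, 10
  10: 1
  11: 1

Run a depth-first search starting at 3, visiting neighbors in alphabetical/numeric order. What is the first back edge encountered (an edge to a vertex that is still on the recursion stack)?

DFS from 3 (visiting neighbors in alphabetical/numeric order); mark gray on enter, black on exit:
3 gray
  1 gray
    0 gray
      2 gray
        2→3: 3 is gray → back edge
First back edge: 2 → 3.

2→3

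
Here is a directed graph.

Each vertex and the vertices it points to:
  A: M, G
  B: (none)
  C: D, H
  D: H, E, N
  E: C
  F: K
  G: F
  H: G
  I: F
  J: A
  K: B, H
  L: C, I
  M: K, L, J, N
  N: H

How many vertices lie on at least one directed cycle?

A vertex is on a directed cycle iff it belongs to a strongly connected component of size ≥ 2 (or has a self-loop).
The vertices on cycles are {A, C, D, E, F, G, H, J, K, M} — 10 in total.

10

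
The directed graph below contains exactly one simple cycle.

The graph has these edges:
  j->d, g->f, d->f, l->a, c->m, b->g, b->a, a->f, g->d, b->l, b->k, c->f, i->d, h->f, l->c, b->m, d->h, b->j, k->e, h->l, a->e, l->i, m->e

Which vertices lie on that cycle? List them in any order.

DFS with gray/black marking from l:
l gray
  c gray
    m gray
      e gray
      e black
    m black
    f gray
    f black
  c black
  a gray
    a→e: e black — skip
    a→f: f black — skip
  a black
  i gray
    d gray
      d→f: f black — skip
      h gray
        h→f: f black — skip
        h→l: l is gray → back edge
Back edge closes the cycle l → i → d → h → l; its vertices are {d, h, i, l}.

d, h, i, l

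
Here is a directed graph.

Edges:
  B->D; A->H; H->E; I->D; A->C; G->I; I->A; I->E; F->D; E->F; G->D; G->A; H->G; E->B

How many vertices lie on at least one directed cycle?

A vertex is on a directed cycle iff it belongs to a strongly connected component of size ≥ 2 (or has a self-loop).
The vertices on cycles are {A, G, H, I} — 4 in total.

4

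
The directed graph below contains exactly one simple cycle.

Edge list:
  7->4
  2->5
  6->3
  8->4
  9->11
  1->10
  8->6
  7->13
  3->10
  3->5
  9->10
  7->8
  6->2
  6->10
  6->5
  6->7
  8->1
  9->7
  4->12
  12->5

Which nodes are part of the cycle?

6, 7, 8

DFS with gray/black marking from 7:
7 gray
  8 gray
    1 gray
      10 gray
      10 black
    1 black
    4 gray
      12 gray
        5 gray
        5 black
      12 black
    4 black
    6 gray
      6→5: 5 black — skip
      6→10: 10 black — skip
      3 gray
        3→10: 10 black — skip
        3→5: 5 black — skip
      3 black
      6→7: 7 is gray → back edge
Back edge closes the cycle 7 → 8 → 6 → 7; its vertices are {6, 7, 8}.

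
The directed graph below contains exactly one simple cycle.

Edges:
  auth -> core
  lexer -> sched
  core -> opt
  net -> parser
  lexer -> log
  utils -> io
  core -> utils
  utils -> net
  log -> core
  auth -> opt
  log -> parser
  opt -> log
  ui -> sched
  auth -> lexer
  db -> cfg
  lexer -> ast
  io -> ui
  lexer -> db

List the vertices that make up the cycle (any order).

log, opt, core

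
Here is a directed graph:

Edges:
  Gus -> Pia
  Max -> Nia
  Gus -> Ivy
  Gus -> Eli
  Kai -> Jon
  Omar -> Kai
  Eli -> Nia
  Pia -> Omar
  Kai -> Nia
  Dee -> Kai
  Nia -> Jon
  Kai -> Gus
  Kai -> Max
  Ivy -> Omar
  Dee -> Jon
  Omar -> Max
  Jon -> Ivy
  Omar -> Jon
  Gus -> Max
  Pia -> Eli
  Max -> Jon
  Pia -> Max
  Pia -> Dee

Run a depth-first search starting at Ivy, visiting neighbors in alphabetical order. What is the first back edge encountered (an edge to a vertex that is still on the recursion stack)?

Jon->Ivy

DFS from Ivy (visiting neighbors in alphabetical order); mark gray on enter, black on exit:
Ivy gray
  Omar gray
    Jon gray
      Jon→Ivy: Ivy is gray → back edge
First back edge: Jon → Ivy.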